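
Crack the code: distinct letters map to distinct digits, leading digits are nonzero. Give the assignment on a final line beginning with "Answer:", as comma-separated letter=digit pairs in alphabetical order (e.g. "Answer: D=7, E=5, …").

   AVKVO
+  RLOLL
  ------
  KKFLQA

Step 1. [K] adding two 5-digit numbers gives at most 5+1 digits, and here it does — K is that final carry and must be 1 ⇒ K=1.
Step 2. [col 1: O + L ≡ A (mod 10)] L=7 is one option consistent with column 1 (O + L ≡ A (mod 10), carry-in 0) — take it, so L=7.
Step 3. [col 1: O + L ≡ A (mod 10)] no forcing yet in column 1 (carry-in 0); A=2 is free and consistent — try it ⇒ A=2.
Step 4. [col 1: O + L ≡ A (mod 10)] column 1 reads O+L+carry(0)=A with L=7, A=2; with digits 1,2,7 already taken and all letters distinct, the only value for O is 5, so O=5.
Step 5. [col 2: V + L ≡ Q (mod 10)] several values work for Q in column 2 (V + L ≡ Q (mod 10), carry-in 1); try Q=4. So Q=4.
Step 6. [col 2: V + L ≡ Q (mod 10)] from column 2 (L=7, Q=4, carry-in 1, digits 1,2,4,5,7 already taken and all letters distinct): V must equal 6. So V=6.
Step 7. [col 4: V + L ≡ F (mod 10)] column 4 reads V+L+carry(0)=F with V=6, L=7; with digits 1,2,4,5,6,7 already taken and all letters distinct, the only value for F is 3 ⇒ F=3.
Step 8. [col 5: A + R ≡ K (mod 10)] from column 5 (A=2, K=1, carry-in 1, digits 1,2,3,4,5,6,7 already taken and all letters distinct): R must equal 8 ⇒ R=8.

Answer: A=2, F=3, K=1, L=7, O=5, Q=4, R=8, V=6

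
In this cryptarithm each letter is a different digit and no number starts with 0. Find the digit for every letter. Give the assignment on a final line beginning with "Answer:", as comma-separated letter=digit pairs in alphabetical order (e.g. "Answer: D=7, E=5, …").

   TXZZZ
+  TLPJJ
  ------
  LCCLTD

Step 1. [col 1: Z + J ≡ D (mod 10)] column 1 (Z + J ≡ D (mod 10), carry-in 0) doesn't pin Z yet; pick Z=7 and continue. So Z=7.
Step 2. [col 1: Z + J ≡ D (mod 10)] column 1 (Z + J ≡ D (mod 10), carry-in 0) doesn't pin J yet; pick J=8 and continue, so J=8.
Step 3. [L] adding two 5-digit numbers gives at most 5+1 digits, and here it does — L is that final carry and must be 1 ⇒ L=1.
Step 4. [col 1: Z + J ≡ D (mod 10)] column 1 reads Z+J+carry(0)=D with Z=7, J=8; with digits 1,7,8 already taken and all letters distinct, the only value for D is 5 ⇒ D=5.
Step 5. [col 2: Z + J ≡ T (mod 10)] column 2 reads Z+J+carry(1)=T with Z=7, J=8; with digits 1,5,7,8 already taken and all letters distinct, the only value for T is 6 ⇒ T=6.
Step 6. [col 3: Z + P ≡ L (mod 10)] from column 3 (Z=7, L=1, carry-in 1, digits 1,5,6,7,8 already taken and all letters distinct): P must equal 3. So P=3.
Step 7. [col 4: X + L ≡ C (mod 10)] column 4 (X + L ≡ C (mod 10), carry-in 1) doesn't pin C yet; pick C=2 and continue ⇒ C=2.
Step 8. [col 4: X + L ≡ C (mod 10)] column 4: given L=1, C=2, carry-in 1, and digits 1,2,3,5,6,7,8 already taken and all letters distinct, X+L≡C (mod 10) forces X=0, so X=0.

Answer: C=2, D=5, J=8, L=1, P=3, T=6, X=0, Z=7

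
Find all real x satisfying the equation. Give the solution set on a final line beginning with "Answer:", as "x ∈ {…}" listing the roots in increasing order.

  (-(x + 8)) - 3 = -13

Step 1. [(-(x + 8)) - 3 = -13] 3 comes off first (add 3) ⇒ sub: -(x + 8) = -10.
Step 2. [-(x + 8) = -10] LHS negated; negate both sides, so neg: x + 8 = 10.
Step 3. [x + 8 = 10] subtract 8: x sits inside (… + 8), so sub: x = 2.

Answer: x ∈ {2}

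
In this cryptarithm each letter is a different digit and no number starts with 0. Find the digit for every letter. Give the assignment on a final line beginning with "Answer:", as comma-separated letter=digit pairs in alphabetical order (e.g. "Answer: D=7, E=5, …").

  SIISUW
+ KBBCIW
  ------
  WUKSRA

Step 1. [col 1: W + W ≡ A (mod 10)] column 1 (W + W ≡ A (mod 10), carry-in 0) doesn't pin W yet; pick W=7 and continue ⇒ W=7.
Step 2. [col 1: W + W ≡ A (mod 10)] from column 1 (W=7, carry-in 0, digits 7 already taken and all letters distinct): A must equal 4, so A=4.
Step 3. [col 2: U + I ≡ R (mod 10)] no forcing yet in column 2 (carry-in 1); I=3 is free and consistent — try it, so I=3.
Step 4. [col 2: U + I ≡ R (mod 10)] several values work for R in column 2 (U + I ≡ R (mod 10), carry-in 1); try R=6 ⇒ R=6.
Step 5. [col 2: U + I ≡ R (mod 10)] column 2 reads U+I+carry(1)=R with I=3, R=6; with digits 3,4,6,7 already taken and all letters distinct, the only value for U is 2 ⇒ U=2.
Step 6. [col 3: S + C ≡ S (mod 10)] column 3 reads S+C+carry(0)=S with nothing yet; with digits 2,3,4,6,7 already taken and all letters distinct, the only value for C is 0, so C=0.
Step 7. [col 3: S + C ≡ S (mod 10)] S=5 is one option consistent with column 3 (S + C ≡ S (mod 10), carry-in 0) — take it ⇒ S=5.
Step 8. [col 4: I + B ≡ K (mod 10)] in column 4 we have I+B≡K with carry-in 0; given I=3 and digits 0,2,3,4,5,6,7 already taken and all letters distinct, that pins B to 8 ⇒ B=8.
Step 9. [col 4: I + B ≡ K (mod 10)] column 4 reads I+B+carry(0)=K with I=3, B=8; with digits 0,2,3,4,5,6,7,8 already taken and all letters distinct, the only value for K is 1 ⇒ K=1.

Answer: A=4, B=8, C=0, I=3, K=1, R=6, S=5, U=2, W=7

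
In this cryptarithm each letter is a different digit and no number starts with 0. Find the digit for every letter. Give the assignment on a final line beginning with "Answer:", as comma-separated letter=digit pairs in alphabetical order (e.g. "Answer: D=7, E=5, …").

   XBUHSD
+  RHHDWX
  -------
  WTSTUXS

Step 1. [W] adding two 6-digit numbers gives at most 6+1 digits, and here it does — W is that final carry and must be 1. So W=1.
Step 2. [col 1: D + X ≡ S (mod 10)] no forcing yet in column 1 (carry-in 0); X=9 is free and consistent — try it. So X=9.
Step 3. [col 1: D + X ≡ S (mod 10)] several values work for D in column 1 (D + X ≡ S (mod 10), carry-in 0); try D=8, so D=8.
Step 4. [col 1: D + X ≡ S (mod 10)] column 1: given D=8, X=9, carry-in 0, and digits 1,8,9 already taken and all letters distinct, D+X≡S (mod 10) forces S=7. So S=7.
Step 5. [col 3: H + D ≡ U (mod 10)] no forcing yet in column 3 (carry-in 0); U=0 is free and consistent — try it, so U=0.
Step 6. [col 3: H + D ≡ U (mod 10)] from column 3 (D=8, U=0, carry-in 0, digits 0,1,7,8,9 already taken and all letters distinct): H must equal 2 ⇒ H=2.
Step 7. [col 4: U + H ≡ T (mod 10)] column 4 reads U+H+carry(1)=T with U=0, H=2; with digits 0,1,2,7,8,9 already taken and all letters distinct, the only value for T is 3, so T=3.
Step 8. [col 5: B + H ≡ S (mod 10)] from column 5 (H=2, S=7, carry-in 0, digits 0,1,2,3,7,8,9 already taken and all letters distinct): B must equal 5, so B=5.
Step 9. [col 6: X + R ≡ T (mod 10)] from column 6 (X=9, T=3, carry-in 0, digits 0,1,2,3,5,7,8,9 already taken and all letters distinct): R must equal 4, so R=4.

Answer: B=5, D=8, H=2, R=4, S=7, T=3, U=0, W=1, X=9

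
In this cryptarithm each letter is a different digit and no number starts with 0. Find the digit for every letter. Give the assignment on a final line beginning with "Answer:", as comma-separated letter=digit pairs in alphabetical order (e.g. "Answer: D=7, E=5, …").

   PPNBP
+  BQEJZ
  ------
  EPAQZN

Step 1. [col 1: P + Z ≡ N (mod 10)] several values work for N in column 1 (P + Z ≡ N (mod 10), carry-in 0); try N=6 ⇒ N=6.
Step 2. [col 1: P + Z ≡ N (mod 10)] several values work for Z in column 1 (P + Z ≡ N (mod 10), carry-in 0); try Z=4 ⇒ Z=4.
Step 3. [col 1: P + Z ≡ N (mod 10)] in column 1 we have P+Z≡N with carry-in 0; given Z=4, N=6 and digits 4,6 already taken and all letters distinct, that pins P to 2, so P=2.
Step 4. [E] adding two 5-digit numbers gives at most 5+1 digits, and here it does — E is that final carry and must be 1, so E=1.
Step 5. [col 2: B + J ≡ Z (mod 10)] several values work for B in column 2 (B + J ≡ Z (mod 10), carry-in 0); try B=9, so B=9.
Step 6. [col 2: B + J ≡ Z (mod 10)] from column 2 (B=9, Z=4, carry-in 0, digits 1,2,4,6,9 already taken and all letters distinct): J must equal 5. So J=5.
Step 7. [col 3: N + E ≡ Q (mod 10)] in column 3 we have N+E≡Q with carry-in 1; given N=6, E=1 and digits 1,2,4,5,6,9 already taken and all letters distinct, that pins Q to 8. So Q=8.
Step 8. [col 4: P + Q ≡ A (mod 10)] in column 4 we have P+Q≡A with carry-in 0; given P=2, Q=8 and digits 1,2,4,5,6,8,9 already taken and all letters distinct, that pins A to 0 ⇒ A=0.

Answer: A=0, B=9, E=1, J=5, N=6, P=2, Q=8, Z=4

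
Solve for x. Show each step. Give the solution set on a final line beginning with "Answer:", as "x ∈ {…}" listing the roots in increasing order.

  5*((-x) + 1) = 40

Step 1. [5*((-x) + 1) = 40] LHS = 5·(…); ÷5 both sides, so div: (-x) + 1 = 8.
Step 2. [(-x) + 1 = 8] subtract 1: x sits inside (… + 1). So sub: -x = 7.
Step 3. [-x = 7] leading − — multiply by −1 ⇒ neg: x = -7.

Answer: x ∈ {-7}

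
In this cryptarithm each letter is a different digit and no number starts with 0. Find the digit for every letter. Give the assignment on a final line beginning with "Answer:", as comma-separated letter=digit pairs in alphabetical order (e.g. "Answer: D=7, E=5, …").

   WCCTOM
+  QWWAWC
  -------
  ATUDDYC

Step 1. [col 1: M + C ≡ C (mod 10)] from column 1 (nothing yet, carry-in 0, all letters distinct, none taken yet): M must equal 0, so M=0.
Step 2. [A] the sum has 7 digits but both addends have 6; that extra leading digit A is the final carry, namely 1. So A=1.
Step 3. [col 1: M + C ≡ C (mod 10)] C=6 is one option consistent with column 1 (M + C ≡ C (mod 10), carry-in 0) — take it ⇒ C=6.
Step 4. [col 2: O + W ≡ Y (mod 10)] several values work for O in column 2 (O + W ≡ Y (mod 10), carry-in 0); try O=9. So O=9.
Step 5. [col 2: O + W ≡ Y (mod 10)] no forcing yet in column 2 (carry-in 0); W=8 is free and consistent — try it. So W=8.
Step 6. [col 2: O + W ≡ Y (mod 10)] in column 2 we have O+W≡Y with carry-in 0; given O=9, W=8 and digits 0,1,6,8,9 already taken and all letters distinct, that pins Y to 7 ⇒ Y=7.
Step 7. [col 3: T + A ≡ D (mod 10)] D=4 is one option consistent with column 3 (T + A ≡ D (mod 10), carry-in 1) — take it, so D=4.
Step 8. [col 3: T + A ≡ D (mod 10)] in column 3 we have T+A≡D with carry-in 1; given A=1, D=4 and digits 0,1,4,6,7,8,9 already taken and all letters distinct, that pins T to 2, so T=2.
Step 9. [col 5: C + W ≡ U (mod 10)] column 5: given C=6, W=8, carry-in 1, and digits 0,1,2,4,6,7,8,9 already taken and all letters distinct, C+W≡U (mod 10) forces U=5. So U=5.
Step 10. [col 6: W + Q ≡ T (mod 10)] in column 6 we have W+Q≡T with carry-in 1; given W=8, T=2 and digits 0,1,2,4,5,6,7,8,9 already taken and all letters distinct, that pins Q to 3, so Q=3.

Answer: A=1, C=6, D=4, M=0, O=9, Q=3, T=2, U=5, W=8, Y=7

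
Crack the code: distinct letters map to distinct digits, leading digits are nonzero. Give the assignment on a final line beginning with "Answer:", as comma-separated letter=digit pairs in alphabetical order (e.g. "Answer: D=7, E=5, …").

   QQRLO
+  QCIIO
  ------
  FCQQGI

Step 1. [F] the sum has 6 digits but both addends have 5; that extra leading digit F is the final carry, namely 1 ⇒ F=1.
Step 2. [col 1: O + O ≡ I (mod 10)] column 1 (O + O ≡ I (mod 10), carry-in 0) doesn't pin I yet; pick I=2 and continue, so I=2.
Step 3. [col 1: O + O ≡ I (mod 10)] in column 1 we have O+O≡I with carry-in 0; given I=2 and digits 1,2 already taken and all letters distinct, that pins O to 6 ⇒ O=6.
Step 4. [col 2: L + I ≡ G (mod 10)] G=7 is one option consistent with column 2 (L + I ≡ G (mod 10), carry-in 1) — take it ⇒ G=7.
Step 5. [col 2: L + I ≡ G (mod 10)] from column 2 (I=2, G=7, carry-in 1, digits 1,2,6,7 already taken and all letters distinct): L must equal 4 ⇒ L=4.
Step 6. [col 3: R + I ≡ Q (mod 10)] several values work for Q in column 3 (R + I ≡ Q (mod 10), carry-in 0); try Q=5. So Q=5.
Step 7. [col 3: R + I ≡ Q (mod 10)] from column 3 (I=2, Q=5, carry-in 0, digits 1,2,4,5,6,7 already taken and all letters distinct): R must equal 3, so R=3.
Step 8. [col 4: Q + C ≡ Q (mod 10)] column 4 reads Q+C+carry(0)=Q with Q=5; with digits 1,2,3,4,5,6,7 already taken and all letters distinct, the only value for C is 0. So C=0.

Answer: C=0, F=1, G=7, I=2, L=4, O=6, Q=5, R=3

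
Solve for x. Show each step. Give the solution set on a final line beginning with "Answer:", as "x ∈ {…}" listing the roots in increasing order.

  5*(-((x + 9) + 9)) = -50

Step 1. [5*(-((x + 9) + 9)) = -50] LHS = 5·(…); ÷5 both sides. So div: -((x + 9) + 9) = -10.
Step 2. [-((x + 9) + 9) = -10] leading − — multiply by −1, so neg: (x + 9) + 9 = 10.
Step 3. [(x + 9) + 9 = 10] subtract 9: x sits inside (… + 9) ⇒ sub: x + 9 = 1.
Step 4. [x + 9 = 1] the outer +9 inverts by subtracting 9, so sub: x = -8.

Answer: x ∈ {-8}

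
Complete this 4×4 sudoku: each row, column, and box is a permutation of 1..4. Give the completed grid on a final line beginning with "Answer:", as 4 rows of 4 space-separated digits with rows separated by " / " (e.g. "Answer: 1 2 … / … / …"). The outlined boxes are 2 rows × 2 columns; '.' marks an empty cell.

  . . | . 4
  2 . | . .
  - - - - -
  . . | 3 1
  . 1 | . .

Step 1. [r4c1∈{3,4}] 3 has one home in row 4: r4c1, so r4c1=3.
Step 2. [r1c3∈{1,2}] row 1 places 2 nowhere but r1c3. So r1c3=2.
Step 3. [r2c2∈{3,4}] across row 2, 4 lands solely at r2c2. So r2c2=4.
Step 4. [r2c4∈{3}] only 3 remains possible at r2c4. So r2c4=3.
Step 5. [r4c3∈{4}] r4c3 is down to just 4, so r4c3=4.
Step 6. [r1c2∈{3}] r1c2 has the single candidate 3. So r1c2=3.
Step 7. [r2c3∈{1}] only 1 remains possible at r2c3, so r2c3=1.
Step 8. [r1c1∈{1}] r1c1's peers cover all but 1, so r1c1=1.
Step 9. [r4c4∈{2}] r4c4 has the single candidate 2 ⇒ r4c4=2.
Step 10. [r3c1∈{4}] r3c1's peers cover all but 4 ⇒ r3c1=4.
Step 11. [r3c2∈{2}] r3c2's peers cover all but 2, so r3c2=2.

Answer: 1 3 2 4 / 2 4 1 3 / 4 2 3 1 / 3 1 4 2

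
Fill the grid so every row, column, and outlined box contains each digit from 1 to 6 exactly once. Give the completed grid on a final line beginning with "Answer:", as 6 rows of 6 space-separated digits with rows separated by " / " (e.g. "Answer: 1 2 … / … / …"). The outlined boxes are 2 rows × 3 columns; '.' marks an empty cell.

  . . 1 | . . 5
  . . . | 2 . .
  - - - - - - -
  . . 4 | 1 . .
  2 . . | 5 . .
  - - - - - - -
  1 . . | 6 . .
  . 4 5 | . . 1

Step 1. [r1c4∈{3,4}] r1c4 is the only open cell in col 4 admitting 4, so r1c4=4.
Step 2. [r6c5∈{2,3}] r6c5 is the only open cell in row 6 admitting 2 ⇒ r6c5=2.
Step 3. [r6c1∈{3,6}] in row 6, 6 fits only at r6c1 ⇒ r6c1=6.
Step 4. [r1c1∈{3}] only 3 remains possible at r1c1. So r1c1=3.
Step 5. [r1c5∈{6}] r1c5 has the single candidate 6, so r1c5=6.
Step 6. [r3c5∈{3}] r3c5 has the single candidate 3, so r3c5=3.
Step 7. [r3c1∈{5}] only 5 remains possible at r3c1 ⇒ r3c1=5.
Step 8. [r3c2∈{6}] r3c2's peers cover all but 6, so r3c2=6.
Step 9. [r5c3∈{2,3}] col 3 places 2 nowhere but r5c3, so r5c3=2.
Step 10. [r5c2∈{3}] r5c2 is down to just 3, so r5c2=3.
Step 11. [r4c5∈{4}] r4c5 has the single candidate 4 ⇒ r4c5=4.
Step 12. [r2c3∈{6}] nothing but 6 survives at r2c3. So r2c3=6.
Step 13. [r3c6∈{2}] nothing but 2 survives at r3c6 ⇒ r3c6=2.
Step 14. [r5c5∈{5}] nothing but 5 survives at r5c5 ⇒ r5c5=5.
Step 15. [r4c3∈{3}] nothing but 3 survives at r4c3 ⇒ r4c3=3.
Step 16. [r2c2∈{5}] nothing but 5 survives at r2c2. So r2c2=5.
Step 17. [r4c2∈{1}] r4c2's peers cover all but 1 ⇒ r4c2=1.
Step 18. [r2c1∈{4}] r2c1's peers cover all but 4, so r2c1=4.
Step 19. [r4c6∈{6}] r4c6 has the single candidate 6, so r4c6=6.
Step 20. [r2c6∈{3}] nothing but 3 survives at r2c6, so r2c6=3.
Step 21. [r2c5∈{1}] r2c5 is down to just 1. So r2c5=1.
Step 22. [r1c2∈{2}] r1c2 has the single candidate 2, so r1c2=2.
Step 23. [r5c6∈{4}] nothing but 4 survives at r5c6. So r5c6=4.
Step 24. [r6c4∈{3}] r6c4's peers cover all but 3, so r6c4=3.

Answer: 3 2 1 4 6 5 / 4 5 6 2 1 3 / 5 6 4 1 3 2 / 2 1 3 5 4 6 / 1 3 2 6 5 4 / 6 4 5 3 2 1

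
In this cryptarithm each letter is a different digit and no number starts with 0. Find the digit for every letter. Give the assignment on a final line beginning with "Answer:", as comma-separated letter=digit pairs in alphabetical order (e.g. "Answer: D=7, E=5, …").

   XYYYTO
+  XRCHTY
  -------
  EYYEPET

Step 1. [E] the sum has 7 digits but both addends have 6; that extra leading digit E is the final carry, namely 1, so E=1.
Step 2. [col 1: O + Y ≡ T (mod 10)] column 1 (O + Y ≡ T (mod 10), carry-in 0) doesn't pin Y yet; pick Y=3 and continue, so Y=3.
Step 3. [col 1: O + Y ≡ T (mod 10)] column 1 (O + Y ≡ T (mod 10), carry-in 0) doesn't pin T yet; pick T=0 and continue ⇒ T=0.
Step 4. [col 1: O + Y ≡ T (mod 10)] from column 1 (Y=3, T=0, carry-in 0, digits 0,1,3 already taken and all letters distinct): O must equal 7, so O=7.
Step 5. [col 3: Y + H ≡ P (mod 10)] column 3 (Y + H ≡ P (mod 10), carry-in 0) doesn't pin H yet; pick H=2 and continue. So H=2.
Step 6. [col 3: Y + H ≡ P (mod 10)] in column 3 we have Y+H≡P with carry-in 0; given Y=3, H=2 and digits 0,1,2,3,7 already taken and all letters distinct, that pins P to 5. So P=5.
Step 7. [col 4: Y + C ≡ E (mod 10)] column 4: given Y=3, E=1, carry-in 0, and digits 0,1,2,3,5,7 already taken and all letters distinct, Y+C≡E (mod 10) forces C=8 ⇒ C=8.
Step 8. [col 5: Y + R ≡ Y (mod 10)] column 5: given Y=3, carry-in 1, and digits 0,1,2,3,5,7,8 already taken and all letters distinct, Y+R≡Y (mod 10) forces R=9. So R=9.
Step 9. [col 6: X + X ≡ Y (mod 10)] column 6 reads X+X+carry(1)=Y with Y=3; with digits 0,1,2,3,5,7,8,9 already taken and all letters distinct, the only value for X is 6, so X=6.

Answer: C=8, E=1, H=2, O=7, P=5, R=9, T=0, X=6, Y=3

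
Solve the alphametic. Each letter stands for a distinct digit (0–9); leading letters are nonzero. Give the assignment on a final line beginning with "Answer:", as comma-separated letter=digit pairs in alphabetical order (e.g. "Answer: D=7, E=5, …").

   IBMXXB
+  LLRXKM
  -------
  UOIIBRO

Step 1. [col 1: B + M ≡ O (mod 10)] no forcing yet in column 1 (carry-in 0); O=3 is free and consistent — try it. So O=3.
Step 2. [U] U is the leading digit of a 7-digit sum of two 6-digit numbers; the final carry is exactly 1, so U=1.
Step 3. [col 1: B + M ≡ O (mod 10)] M=8 is one option consistent with column 1 (B + M ≡ O (mod 10), carry-in 0) — take it, so M=8.
Step 4. [col 1: B + M ≡ O (mod 10)] column 1 reads B+M+carry(0)=O with M=8, O=3; with digits 1,3,8 already taken and all letters distinct, the only value for B is 5 ⇒ B=5.
Step 5. [col 2: X + K ≡ R (mod 10)] column 2 (X + K ≡ R (mod 10), carry-in 1) doesn't pin R yet; pick R=0 and continue, so R=0.
Step 6. [col 2: X + K ≡ R (mod 10)] several values work for K in column 2 (X + K ≡ R (mod 10), carry-in 1); try K=2 ⇒ K=2.
Step 7. [col 2: X + K ≡ R (mod 10)] from column 2 (K=2, R=0, carry-in 1, digits 0,1,2,3,5,8 already taken and all letters distinct): X must equal 7, so X=7.
Step 8. [col 4: M + R ≡ I (mod 10)] column 4: given M=8, R=0, carry-in 1, and digits 0,1,2,3,5,7,8 already taken and all letters distinct, M+R≡I (mod 10) forces I=9 ⇒ I=9.
Step 9. [col 5: B + L ≡ I (mod 10)] from column 5 (B=5, I=9, carry-in 0, digits 0,1,2,3,5,7,8,9 already taken and all letters distinct): L must equal 4 ⇒ L=4.

Answer: B=5, I=9, K=2, L=4, M=8, O=3, R=0, U=1, X=7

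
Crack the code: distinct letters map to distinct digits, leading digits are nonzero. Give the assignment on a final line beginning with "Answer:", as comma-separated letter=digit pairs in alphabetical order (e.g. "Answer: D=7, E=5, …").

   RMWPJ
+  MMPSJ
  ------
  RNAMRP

Step 1. [R] R is the leading digit of a 6-digit sum of two 5-digit numbers; the final carry is exactly 1 ⇒ R=1.
Step 2. [col 1: J + J ≡ P (mod 10)] no forcing yet in column 1 (carry-in 0); J=2 is free and consistent — try it ⇒ J=2.
Step 3. [col 1: J + J ≡ P (mod 10)] in column 1 we have J+J≡P with carry-in 0; given J=2 and digits 1,2 already taken and all letters distinct, that pins P to 4 ⇒ P=4.
Step 4. [col 2: P + S ≡ R (mod 10)] in column 2 we have P+S≡R with carry-in 0; given P=4, R=1 and digits 1,2,4 already taken and all letters distinct, that pins S to 7, so S=7.
Step 5. [col 3: W + P ≡ M (mod 10)] W=3 is one option consistent with column 3 (W + P ≡ M (mod 10), carry-in 1) — take it ⇒ W=3.
Step 6. [col 3: W + P ≡ M (mod 10)] in column 3 we have W+P≡M with carry-in 1; given W=3, P=4 and digits 1,2,3,4,7 already taken and all letters distinct, that pins M to 8 ⇒ M=8.
Step 7. [col 4: M + M ≡ A (mod 10)] in column 4 we have M+M≡A with carry-in 0; given M=8 and digits 1,2,3,4,7,8 already taken and all letters distinct, that pins A to 6 ⇒ A=6.
Step 8. [col 5: R + M ≡ N (mod 10)] in column 5 we have R+M≡N with carry-in 1; given R=1, M=8 and digits 1,2,3,4,6,7,8 already taken and all letters distinct, that pins N to 0. So N=0.

Answer: A=6, J=2, M=8, N=0, P=4, R=1, S=7, W=3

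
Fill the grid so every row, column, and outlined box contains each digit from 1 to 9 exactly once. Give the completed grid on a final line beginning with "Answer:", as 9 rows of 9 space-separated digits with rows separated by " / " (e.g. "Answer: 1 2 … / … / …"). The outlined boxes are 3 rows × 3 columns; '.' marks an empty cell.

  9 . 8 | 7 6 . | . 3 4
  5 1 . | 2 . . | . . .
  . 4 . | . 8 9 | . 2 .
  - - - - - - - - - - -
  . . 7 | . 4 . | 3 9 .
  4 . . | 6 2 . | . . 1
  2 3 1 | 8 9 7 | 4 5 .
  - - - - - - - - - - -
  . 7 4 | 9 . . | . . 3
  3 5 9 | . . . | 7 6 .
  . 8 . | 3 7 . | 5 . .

Step 1. [r8c5∈{1}] only 1 remains possible at r8c5. So r8c5=1.
Step 2. [r7c7∈{1,2,8}] r7c7 is the only open cell in col 7 admitting 2 ⇒ r7c7=2.
Step 3. [r1c6∈{1,5}] row 1 places 5 nowhere but r1c6. So r1c6=5.
Step 4. [r8c9∈{8}] r8c9 is down to just 8, so r8c9=8.
Step 5. [r6c9∈{6}] r6c9 has the single candidate 6 ⇒ r6c9=6.
Step 6. [r2c7∈{6,8,9}] 9 has one home in col 7: r2c7 ⇒ r2c7=9.
Step 7. [r2c3∈{3,6}] row 2 places 6 nowhere but r2c3, so r2c3=6.
Step 8. [r2c6∈{3,4}] in row 2, 4 fits only at r2c6, so r2c6=4.
Step 9. [r7c8∈{1}] r7c8 has the single candidate 1, so r7c8=1.
Step 10. [r7c1∈{6}] only 6 remains possible at r7c1 ⇒ r7c1=6.
Step 11. [r3c4∈{1}] r3c4's peers cover all but 1. So r3c4=1.
Step 12. [r2c8∈{7,8}] r2c8 is the only open cell in row 2 admitting 8 ⇒ r2c8=8.
Step 13. [r2c9∈{7}] r2c9 is down to just 7, so r2c9=7.
Step 14. [r8c6∈{2}] nothing but 2 survives at r8c6. So r8c6=2.
Step 15. [r3c9∈{5}] r3c9's peers cover all but 5, so r3c9=5.
Step 16. [r5c2∈{9}] r5c2 is down to just 9, so r5c2=9.
Step 17. [r7c5∈{5}] nothing but 5 survives at r7c5. So r7c5=5.
Step 18. [r7c6∈{8}] nothing but 8 survives at r7c6. So r7c6=8.
Step 19. [r1c2∈{2}] nothing but 2 survives at r1c2, so r1c2=2.
Step 20. [r4c9∈{2}] only 2 remains possible at r4c9. So r4c9=2.
Step 21. [r4c1∈{8}] only 8 remains possible at r4c1. So r4c1=8.
Step 22. [r4c6∈{1}] r4c6 is down to just 1. So r4c6=1.
Step 23. [r3c7∈{6}] only 6 remains possible at r3c7 ⇒ r3c7=6.
Step 24. [r5c3∈{5}] r5c3 has the single candidate 5. So r5c3=5.
Step 25. [r4c2∈{6}] nothing but 6 survives at r4c2. So r4c2=6.
Step 26. [r1c7∈{1}] r1c7 has the single candidate 1 ⇒ r1c7=1.
Step 27. [r5c7∈{8}] r5c7 has the single candidate 8 ⇒ r5c7=8.
Step 28. [r9c8∈{4}] r9c8 has the single candidate 4 ⇒ r9c8=4.
Step 29. [r9c9∈{9}] r9c9's peers cover all but 9 ⇒ r9c9=9.
Step 30. [r5c6∈{3}] only 3 remains possible at r5c6 ⇒ r5c6=3.
Step 31. [r2c5∈{3}] r2c5's peers cover all but 3 ⇒ r2c5=3.
Step 32. [r5c8∈{7}] nothing but 7 survives at r5c8, so r5c8=7.
Step 33. [r9c6∈{6}] only 6 remains possible at r9c6, so r9c6=6.
Step 34. [r8c4∈{4}] r8c4 is down to just 4, so r8c4=4.
Step 35. [r3c3∈{3}] r3c3's peers cover all but 3, so r3c3=3.
Step 36. [r9c3∈{2}] r9c3 has the single candidate 2 ⇒ r9c3=2.
Step 37. [r4c4∈{5}] r4c4 is down to just 5. So r4c4=5.
Step 38. [r3c1∈{7}] r3c1 has the single candidate 7 ⇒ r3c1=7.
Step 39. [r9c1∈{1}] r9c1 has the single candidate 1, so r9c1=1.

Answer: 9 2 8 7 6 5 1 3 4 / 5 1 6 2 3 4 9 8 7 / 7 4 3 1 8 9 6 2 5 / 8 6 7 5 4 1 3 9 2 / 4 9 5 6 2 3 8 7 1 / 2 3 1 8 9 7 4 5 6 / 6 7 4 9 5 8 2 1 3 / 3 5 9 4 1 2 7 6 8 / 1 8 2 3 7 6 5 4 9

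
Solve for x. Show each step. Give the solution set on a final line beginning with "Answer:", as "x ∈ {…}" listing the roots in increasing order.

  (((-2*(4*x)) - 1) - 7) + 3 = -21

Step 1. [(((-2*(4*x)) - 1) - 7) + 3 = -21] +3 is outermost — subtract 3 both sides, so sub: ((-2*(4*x)) - 1) - 7 = -24.
Step 2. [((-2*(4*x)) - 1) - 7 = -24] peel the -7: add 7 from each side ⇒ sub: (-2*(4*x)) - 1 = -17.
Step 3. [(-2*(4*x)) - 1 = -17] 1 comes off first (add 1), so sub: -2*(4*x) = -16.
Step 4. [-2*(4*x) = -16] leading coefficient -2: divide by -2 ⇒ div: 4*x = 8.
Step 5. [4*x = 8] leading coefficient 4: divide by 4 ⇒ div: x = 2.

Answer: x ∈ {2}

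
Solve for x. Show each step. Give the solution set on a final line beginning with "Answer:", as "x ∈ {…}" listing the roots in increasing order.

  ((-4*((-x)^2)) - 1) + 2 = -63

Step 1. [((-4*((-x)^2)) - 1) + 2 = -63] 2 comes off first (subtract 2), so sub: (-4*((-x)^2)) - 1 = -65.
Step 2. [(-4*((-x)^2)) - 1 = -65] add 1: x sits inside (… - 1) ⇒ sub: -4*((-x)^2) = -64.
Step 3. [-4*((-x)^2) = -64] LHS = -4·(…); ÷-4 both sides ⇒ div: (-x)^2 = 16.
Step 4. [(-x)^2 = 16] √ both sides: 16 ≥ 0 gives two branches, so sqrt: -x = 4 or -4.
Step 5. [-x = 4 or -4] LHS negated; negate both sides, so neg: x = -4 or 4.

Answer: x ∈ {-4, 4}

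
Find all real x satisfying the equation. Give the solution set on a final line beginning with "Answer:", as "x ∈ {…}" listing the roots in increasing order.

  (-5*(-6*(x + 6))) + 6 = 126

Step 1. [(-5*(-6*(x + 6))) + 6 = 126] 6 comes off first (subtract 6) ⇒ sub: -5*(-6*(x + 6)) = 120.
Step 2. [-5*(-6*(x + 6)) = 120] leading coefficient -5: divide by -5, so div: -6*(x + 6) = -24.
Step 3. [-6*(x + 6) = -24] -6 out front; divide by -6, so div: x + 6 = 4.
Step 4. [x + 6 = 4] subtract 6: x sits inside (… + 6). So sub: x = -2.

Answer: x ∈ {-2}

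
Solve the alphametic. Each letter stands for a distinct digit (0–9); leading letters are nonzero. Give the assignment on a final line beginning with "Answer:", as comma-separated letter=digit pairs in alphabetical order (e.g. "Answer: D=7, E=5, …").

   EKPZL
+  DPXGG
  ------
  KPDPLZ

Step 1. [K] adding two 5-digit numbers gives at most 5+1 digits, and here it does — K is that final carry and must be 1. So K=1.
Step 2. [col 1: L + G ≡ Z (mod 10)] Z=7 is one option consistent with column 1 (L + G ≡ Z (mod 10), carry-in 0) — take it. So Z=7.
Step 3. [col 1: L + G ≡ Z (mod 10)] column 1 (L + G ≡ Z (mod 10), carry-in 0) doesn't pin L yet; pick L=2 and continue, so L=2.
Step 4. [col 1: L + G ≡ Z (mod 10)] column 1 reads L+G+carry(0)=Z with L=2, Z=7; with digits 1,2,7 already taken and all letters distinct, the only value for G is 5, so G=5.
Step 5. [col 3: P + X ≡ P (mod 10)] column 3 reads P+X+carry(1)=P with nothing yet; with digits 1,2,5,7 already taken and all letters distinct, the only value for X is 9. So X=9.
Step 6. [col 3: P + X ≡ P (mod 10)] no forcing yet in column 3 (carry-in 1); P=4 is free and consistent — try it. So P=4.
Step 7. [col 4: K + P ≡ D (mod 10)] column 4: given K=1, P=4, carry-in 1, and digits 1,2,4,5,7,9 already taken and all letters distinct, K+P≡D (mod 10) forces D=6. So D=6.
Step 8. [col 5: E + D ≡ P (mod 10)] column 5 reads E+D+carry(0)=P with D=6, P=4; with digits 1,2,4,5,6,7,9 already taken and all letters distinct, the only value for E is 8. So E=8.

Answer: D=6, E=8, G=5, K=1, L=2, P=4, X=9, Z=7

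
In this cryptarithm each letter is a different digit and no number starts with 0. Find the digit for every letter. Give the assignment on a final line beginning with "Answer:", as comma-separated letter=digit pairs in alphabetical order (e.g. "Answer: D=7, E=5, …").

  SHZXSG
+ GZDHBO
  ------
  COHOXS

Step 1. [col 1: G + O ≡ S (mod 10)] no forcing yet in column 1 (carry-in 0); G=6 is free and consistent — try it ⇒ G=6.
Step 2. [col 1: G + O ≡ S (mod 10)] no forcing yet in column 1 (carry-in 0); S=3 is free and consistent — try it, so S=3.
Step 3. [col 1: G + O ≡ S (mod 10)] in column 1 we have G+O≡S with carry-in 0; given G=6, S=3 and digits 3,6 already taken and all letters distinct, that pins O to 7 ⇒ O=7.
Step 4. [col 2: S + B ≡ X (mod 10)] B=1 is one option consistent with column 2 (S + B ≡ X (mod 10), carry-in 1) — take it, so B=1.
Step 5. [col 2: S + B ≡ X (mod 10)] column 2: given S=3, B=1, carry-in 1, and digits 1,3,6,7 already taken and all letters distinct, S+B≡X (mod 10) forces X=5, so X=5.
Step 6. [col 3: X + H ≡ O (mod 10)] column 3 reads X+H+carry(0)=O with X=5, O=7; with digits 1,3,5,6,7 already taken and all letters distinct, the only value for H is 2. So H=2.
Step 7. [col 4: Z + D ≡ H (mod 10)] column 4 (Z + D ≡ H (mod 10), carry-in 0) doesn't pin Z yet; pick Z=4 and continue. So Z=4.
Step 8. [col 4: Z + D ≡ H (mod 10)] from column 4 (Z=4, H=2, carry-in 0, digits 1,2,3,4,5,6,7 already taken and all letters distinct): D must equal 8. So D=8.
Step 9. [col 6: S + G ≡ C (mod 10)] column 6 reads S+G+carry(0)=C with S=3, G=6; with digits 1,2,3,4,5,6,7,8 already taken and all letters distinct, the only value for C is 9 ⇒ C=9.

Answer: B=1, C=9, D=8, G=6, H=2, O=7, S=3, X=5, Z=4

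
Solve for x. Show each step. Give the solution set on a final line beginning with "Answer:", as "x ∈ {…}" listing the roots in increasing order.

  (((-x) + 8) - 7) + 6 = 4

Step 1. [(((-x) + 8) - 7) + 6 = 4] the outer +6 inverts by subtracting 6, so sub: ((-x) + 8) - 7 = -2.
Step 2. [((-x) + 8) - 7 = -2] 7 comes off first (add 7). So sub: (-x) + 8 = 5.
Step 3. [(-x) + 8 = 5] peel the +8: subtract 8 from each side, so sub: -x = -3.
Step 4. [-x = -3] leading − — multiply by −1 ⇒ neg: x = 3.

Answer: x ∈ {3}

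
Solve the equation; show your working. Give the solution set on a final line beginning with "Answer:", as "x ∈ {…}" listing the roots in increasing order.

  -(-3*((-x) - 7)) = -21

Step 1. [-(-3*((-x) - 7)) = -21] LHS negated; negate both sides. So neg: -3*((-x) - 7) = 21.
Step 2. [-3*((-x) - 7) = 21] leading coefficient -3: divide by -3. So div: (-x) - 7 = -7.
Step 3. [(-x) - 7 = -7] the outer -7 inverts by adding 7. So sub: -x = 0.
Step 4. [-x = 0] leading − — multiply by −1, so neg: x = 0.

Answer: x ∈ {0}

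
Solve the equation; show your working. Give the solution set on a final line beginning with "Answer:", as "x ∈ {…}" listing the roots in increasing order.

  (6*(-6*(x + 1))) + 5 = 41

Step 1. [(6*(-6*(x + 1))) + 5 = 41] subtract 5: x sits inside (… + 5), so sub: 6*(-6*(x + 1)) = 36.
Step 2. [6*(-6*(x + 1)) = 36] 6·(inner) — divide through by 6. So div: -6*(x + 1) = 6.
Step 3. [-6*(x + 1) = 6] divide by the outer -6, so div: x + 1 = -1.
Step 4. [x + 1 = -1] +1 is outermost — subtract 1 both sides, so sub: x = -2.

Answer: x ∈ {-2}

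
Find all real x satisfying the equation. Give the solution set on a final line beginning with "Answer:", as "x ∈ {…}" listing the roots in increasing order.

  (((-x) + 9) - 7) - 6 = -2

Step 1. [(((-x) + 9) - 7) - 6 = -2] -6 is outermost — add 6 both sides. So sub: ((-x) + 9) - 7 = 4.
Step 2. [((-x) + 9) - 7 = 4] the outer -7 inverts by adding 7 ⇒ sub: (-x) + 9 = 11.
Step 3. [(-x) + 9 = 11] peel the +9: subtract 9 from each side ⇒ sub: -x = 2.
Step 4. [-x = 2] LHS negated; negate both sides ⇒ neg: x = -2.

Answer: x ∈ {-2}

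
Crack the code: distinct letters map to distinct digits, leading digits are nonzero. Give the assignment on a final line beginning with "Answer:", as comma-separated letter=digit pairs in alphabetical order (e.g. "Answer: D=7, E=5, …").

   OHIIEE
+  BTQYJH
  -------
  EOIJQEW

Step 1. [col 1: E + H ≡ W (mod 10)] no forcing yet in column 1 (carry-in 0); E=1 is free and consistent — try it ⇒ E=1.
Step 2. [col 1: E + H ≡ W (mod 10)] H=4 is one option consistent with column 1 (E + H ≡ W (mod 10), carry-in 0) — take it ⇒ H=4.
Step 3. [col 1: E + H ≡ W (mod 10)] in column 1 we have E+H≡W with carry-in 0; given E=1, H=4 and digits 1,4 already taken and all letters distinct, that pins W to 5. So W=5.
Step 4. [col 2: E + J ≡ E (mod 10)] in column 2 we have E+J≡E with carry-in 0; given E=1 and digits 1,4,5 already taken and all letters distinct, that pins J to 0. So J=0.
Step 5. [col 3: I + Y ≡ Q (mod 10)] column 3 (I + Y ≡ Q (mod 10), carry-in 0) doesn't pin Q yet; pick Q=8 and continue. So Q=8.
Step 6. [col 3: I + Y ≡ Q (mod 10)] several values work for Y in column 3 (I + Y ≡ Q (mod 10), carry-in 0); try Y=6. So Y=6.
Step 7. [col 3: I + Y ≡ Q (mod 10)] from column 3 (Y=6, Q=8, carry-in 0, digits 0,1,4,5,6,8 already taken and all letters distinct): I must equal 2. So I=2.
Step 8. [col 5: H + T ≡ I (mod 10)] in column 5 we have H+T≡I with carry-in 1; given H=4, I=2 and digits 0,1,2,4,5,6,8 already taken and all letters distinct, that pins T to 7. So T=7.
Step 9. [col 6: O + B ≡ O (mod 10)] column 6 reads O+B+carry(1)=O with nothing yet; with digits 0,1,2,4,5,6,7,8 already taken and all letters distinct, the only value for B is 9, so B=9.
Step 10. [col 6: O + B ≡ O (mod 10)] in column 6 we have O+B≡O with carry-in 1; given B=9 and digits 0,1,2,4,5,6,7,8,9 already taken and all letters distinct, that pins O to 3. So O=3.

Answer: B=9, E=1, H=4, I=2, J=0, O=3, Q=8, T=7, W=5, Y=6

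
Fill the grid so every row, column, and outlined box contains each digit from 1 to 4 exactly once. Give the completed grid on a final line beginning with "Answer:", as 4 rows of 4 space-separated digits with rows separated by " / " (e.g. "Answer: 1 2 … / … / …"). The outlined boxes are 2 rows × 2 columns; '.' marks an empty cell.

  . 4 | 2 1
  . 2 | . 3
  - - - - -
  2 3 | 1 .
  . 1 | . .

Step 1. [r4c1∈{4}] nothing but 4 survives at r4c1. So r4c1=4.
Step 2. [r4c3∈{3}] r4c3's peers cover all but 3 ⇒ r4c3=3.
Step 3. [r4c4∈{2}] only 2 remains possible at r4c4. So r4c4=2.
Step 4. [r2c1∈{1}] nothing but 1 survives at r2c1, so r2c1=1.
Step 5. [r3c4∈{4}] r3c4's peers cover all but 4. So r3c4=4.
Step 6. [r2c3∈{4}] r2c3 has the single candidate 4 ⇒ r2c3=4.
Step 7. [r1c1∈{3}] only 3 remains possible at r1c1 ⇒ r1c1=3.

Answer: 3 4 2 1 / 1 2 4 3 / 2 3 1 4 / 4 1 3 2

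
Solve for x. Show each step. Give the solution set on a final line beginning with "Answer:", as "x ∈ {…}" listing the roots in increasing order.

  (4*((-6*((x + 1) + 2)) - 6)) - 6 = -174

Step 1. [(4*((-6*((x + 1) + 2)) - 6)) - 6 = -174] -6 is outermost — add 6 both sides ⇒ sub: 4*((-6*((x + 1) + 2)) - 6) = -168.
Step 2. [4*((-6*((x + 1) + 2)) - 6) = -168] LHS = 4·(…); ÷4 both sides. So div: (-6*((x + 1) + 2)) - 6 = -42.
Step 3. [(-6*((x + 1) + 2)) - 6 = -42] the outer -6 inverts by adding 6 ⇒ sub: -6*((x + 1) + 2) = -36.
Step 4. [-6*((x + 1) + 2) = -36] divide by the outer -6. So div: (x + 1) + 2 = 6.
Step 5. [(x + 1) + 2 = 6] +2 is outermost — subtract 2 both sides. So sub: x + 1 = 4.
Step 6. [x + 1 = 4] subtract 1: x sits inside (… + 1), so sub: x = 3.

Answer: x ∈ {3}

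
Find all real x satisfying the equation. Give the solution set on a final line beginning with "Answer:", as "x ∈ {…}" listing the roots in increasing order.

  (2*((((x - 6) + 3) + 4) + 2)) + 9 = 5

Step 1. [(2*((((x - 6) + 3) + 4) + 2)) + 9 = 5] 9 comes off first (subtract 9), so sub: 2*((((x - 6) + 3) + 4) + 2) = -4.
Step 2. [2*((((x - 6) + 3) + 4) + 2) = -4] LHS = 2·(…); ÷2 both sides, so div: (((x - 6) + 3) + 4) + 2 = -2.
Step 3. [(((x - 6) + 3) + 4) + 2 = -2] +2 is outermost — subtract 2 both sides, so sub: ((x - 6) + 3) + 4 = -4.
Step 4. [((x - 6) + 3) + 4 = -4] peel the +4: subtract 4 from each side, so sub: (x - 6) + 3 = -8.
Step 5. [(x - 6) + 3 = -8] the outer +3 inverts by subtracting 3 ⇒ sub: x - 6 = -11.
Step 6. [x - 6 = -11] add 6: x sits inside (… - 6) ⇒ sub: x = -5.

Answer: x ∈ {-5}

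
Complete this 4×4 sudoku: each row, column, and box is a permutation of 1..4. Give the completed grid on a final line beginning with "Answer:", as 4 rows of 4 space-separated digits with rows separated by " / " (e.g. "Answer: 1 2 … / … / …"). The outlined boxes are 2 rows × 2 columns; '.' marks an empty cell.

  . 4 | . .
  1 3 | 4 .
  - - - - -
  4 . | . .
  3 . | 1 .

Step 1. [r2c4∈{2}] nothing but 2 survives at r2c4, so r2c4=2.
Step 2. [r3c4∈{3}] only 3 remains possible at r3c4 ⇒ r3c4=3.
Step 3. [r4c2∈{2}] nothing but 2 survives at r4c2. So r4c2=2.
Step 4. [r1c4∈{1}] nothing but 1 survives at r1c4. So r1c4=1.
Step 5. [r3c3∈{2}] nothing but 2 survives at r3c3. So r3c3=2.
Step 6. [r4c4∈{4}] r4c4 is down to just 4 ⇒ r4c4=4.
Step 7. [r1c1∈{2}] only 2 remains possible at r1c1. So r1c1=2.
Step 8. [r3c2∈{1}] only 1 remains possible at r3c2 ⇒ r3c2=1.
Step 9. [r1c3∈{3}] nothing but 3 survives at r1c3. So r1c3=3.

Answer: 2 4 3 1 / 1 3 4 2 / 4 1 2 3 / 3 2 1 4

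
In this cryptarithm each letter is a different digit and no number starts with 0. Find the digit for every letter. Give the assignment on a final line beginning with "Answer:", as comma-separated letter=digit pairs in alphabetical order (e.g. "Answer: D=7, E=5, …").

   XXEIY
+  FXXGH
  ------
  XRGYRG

Step 1. [col 1: Y + H ≡ G (mod 10)] column 1 (Y + H ≡ G (mod 10), carry-in 0) doesn't pin Y yet; pick Y=8 and continue, so Y=8.
Step 2. [col 1: Y + H ≡ G (mod 10)] several values work for G in column 1 (Y + H ≡ G (mod 10), carry-in 0); try G=2 ⇒ G=2.
Step 3. [col 1: Y + H ≡ G (mod 10)] from column 1 (Y=8, G=2, carry-in 0, digits 2,8 already taken and all letters distinct): H must equal 4, so H=4.
Step 4. [col 2: I + G ≡ R (mod 10)] several values work for I in column 2 (I + G ≡ R (mod 10), carry-in 1); try I=7. So I=7.
Step 5. [col 2: I + G ≡ R (mod 10)] from column 2 (I=7, G=2, carry-in 1, digits 2,4,7,8 already taken and all letters distinct): R must equal 0 ⇒ R=0.
Step 6. [col 3: E + X ≡ Y (mod 10)] no forcing yet in column 3 (carry-in 1); X=1 is free and consistent — try it, so X=1.
Step 7. [col 3: E + X ≡ Y (mod 10)] in column 3 we have E+X≡Y with carry-in 1; given X=1, Y=8 and digits 0,1,2,4,7,8 already taken and all letters distinct, that pins E to 6. So E=6.
Step 8. [col 5: X + F ≡ R (mod 10)] column 5 reads X+F+carry(0)=R with X=1, R=0; with digits 0,1,2,4,6,7,8 already taken and all letters distinct, the only value for F is 9. So F=9.

Answer: E=6, F=9, G=2, H=4, I=7, R=0, X=1, Y=8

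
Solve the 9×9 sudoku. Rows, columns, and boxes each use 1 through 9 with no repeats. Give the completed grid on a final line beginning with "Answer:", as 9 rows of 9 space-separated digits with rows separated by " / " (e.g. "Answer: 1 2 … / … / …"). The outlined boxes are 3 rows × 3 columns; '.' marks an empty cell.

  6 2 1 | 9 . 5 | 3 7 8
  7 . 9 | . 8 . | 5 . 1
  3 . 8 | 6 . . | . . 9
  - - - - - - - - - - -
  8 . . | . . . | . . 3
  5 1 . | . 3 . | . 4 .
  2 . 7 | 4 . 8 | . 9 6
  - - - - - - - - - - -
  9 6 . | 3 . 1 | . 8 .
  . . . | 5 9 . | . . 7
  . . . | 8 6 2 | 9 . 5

Step 1. [r8c6∈{4}] r8c6 is down to just 4, so r8c6=4.
Step 2. [r4c4∈{1,2,7}] r4c4 is the only open cell in col 4 admitting 1 ⇒ r4c4=1.
Step 3. [r3c8∈{2}] r3c8 is down to just 2. So r3c8=2.
Step 4. [r5c4∈{2,7}] r5c4 is the only open cell in col 4 admitting 7, so r5c4=7.
Step 5. [r9c1∈{1,4}] 4 has one home in col 1: r9c1. So r9c1=4.
Step 6. [r9c3∈{3}] r9c3 is down to just 3 ⇒ r9c3=3.
Step 7. [r8c7∈{1,2,6}] 6 has one home in col 7: r8c7. So r8c7=6.
Step 8. [r3c7∈{4}] r3c7 is down to just 4. So r3c7=4.
Step 9. [r7c7∈{2}] only 2 remains possible at r7c7, so r7c7=2.
Step 10. [r4c2∈{4,9}] in col 2, 9 fits only at r4c2, so r4c2=9.
Step 11. [r4c6∈{6}] r4c6 has the single candidate 6 ⇒ r4c6=6.
Step 12. [r4c5∈{2,5}] r4c5 is the only open cell in row 4 admitting 2, so r4c5=2.
Step 13. [r7c5∈{7}] nothing but 7 survives at r7c5, so r7c5=7.
Step 14. [r9c8∈{1}] only 1 remains possible at r9c8, so r9c8=1.
Step 15. [r2c4∈{2}] r2c4's peers cover all but 2 ⇒ r2c4=2.
Step 16. [r3c6∈{7}] r3c6 has the single candidate 7 ⇒ r3c6=7.
Step 17. [r8c2∈{8}] r8c2 is down to just 8, so r8c2=8.
Step 18. [r1c5∈{4}] only 4 remains possible at r1c5. So r1c5=4.
Step 19. [r4c8∈{5}] nothing but 5 survives at r4c8. So r4c8=5.
Step 20. [r2c6∈{3}] r2c6 is down to just 3, so r2c6=3.
Step 21. [r8c8∈{3}] r8c8 has the single candidate 3 ⇒ r8c8=3.
Step 22. [r8c3∈{2}] nothing but 2 survives at r8c3, so r8c3=2.
Step 23. [r3c5∈{1}] only 1 remains possible at r3c5 ⇒ r3c5=1.
Step 24. [r6c2∈{3}] r6c2's peers cover all but 3 ⇒ r6c2=3.
Step 25. [r5c3∈{6}] r5c3 has the single candidate 6 ⇒ r5c3=6.
Step 26. [r5c7∈{8}] nothing but 8 survives at r5c7 ⇒ r5c7=8.
Step 27. [r2c2∈{4}] r2c2 has the single candidate 4, so r2c2=4.
Step 28. [r6c7∈{1}] nothing but 1 survives at r6c7, so r6c7=1.
Step 29. [r2c8∈{6}] r2c8 is down to just 6 ⇒ r2c8=6.
Step 30. [r5c9∈{2}] r5c9 is down to just 2. So r5c9=2.
Step 31. [r8c1∈{1}] r8c1's peers cover all but 1 ⇒ r8c1=1.
Step 32. [r7c9∈{4}] only 4 remains possible at r7c9. So r7c9=4.
Step 33. [r5c6∈{9}] r5c6 is down to just 9, so r5c6=9.
Step 34. [r4c3∈{4}] r4c3 has the single candidate 4, so r4c3=4.
Step 35. [r7c3∈{5}] r7c3 is down to just 5 ⇒ r7c3=5.
Step 36. [r4c7∈{7}] nothing but 7 survives at r4c7 ⇒ r4c7=7.
Step 37. [r9c2∈{7}] r9c2 has the single candidate 7, so r9c2=7.
Step 38. [r6c5∈{5}] only 5 remains possible at r6c5. So r6c5=5.
Step 39. [r3c2∈{5}] r3c2 has the single candidate 5. So r3c2=5.

Answer: 6 2 1 9 4 5 3 7 8 / 7 4 9 2 8 3 5 6 1 / 3 5 8 6 1 7 4 2 9 / 8 9 4 1 2 6 7 5 3 / 5 1 6 7 3 9 8 4 2 / 2 3 7 4 5 8 1 9 6 / 9 6 5 3 7 1 2 8 4 / 1 8 2 5 9 4 6 3 7 / 4 7 3 8 6 2 9 1 5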